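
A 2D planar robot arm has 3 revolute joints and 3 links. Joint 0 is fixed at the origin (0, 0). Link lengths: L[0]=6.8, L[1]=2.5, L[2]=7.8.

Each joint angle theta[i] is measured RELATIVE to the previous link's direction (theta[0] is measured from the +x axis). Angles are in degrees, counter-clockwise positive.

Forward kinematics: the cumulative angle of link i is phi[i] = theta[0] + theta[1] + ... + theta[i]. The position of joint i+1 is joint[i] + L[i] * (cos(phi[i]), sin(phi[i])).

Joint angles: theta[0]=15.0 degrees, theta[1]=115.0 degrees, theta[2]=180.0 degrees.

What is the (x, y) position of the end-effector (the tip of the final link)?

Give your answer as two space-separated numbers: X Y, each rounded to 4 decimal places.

Answer: 9.9751 -2.3001

Derivation:
joint[0] = (0.0000, 0.0000)  (base)
link 0: phi[0] = 15 = 15 deg
  cos(15 deg) = 0.9659, sin(15 deg) = 0.2588
  joint[1] = (0.0000, 0.0000) + 6.8 * (0.9659, 0.2588) = (0.0000 + 6.5683, 0.0000 + 1.7600) = (6.5683, 1.7600)
link 1: phi[1] = 15 + 115 = 130 deg
  cos(130 deg) = -0.6428, sin(130 deg) = 0.7660
  joint[2] = (6.5683, 1.7600) + 2.5 * (-0.6428, 0.7660) = (6.5683 + -1.6070, 1.7600 + 1.9151) = (4.9613, 3.6751)
link 2: phi[2] = 15 + 115 + 180 = 310 deg
  cos(310 deg) = 0.6428, sin(310 deg) = -0.7660
  joint[3] = (4.9613, 3.6751) + 7.8 * (0.6428, -0.7660) = (4.9613 + 5.0137, 3.6751 + -5.9751) = (9.9751, -2.3001)
End effector: (9.9751, -2.3001)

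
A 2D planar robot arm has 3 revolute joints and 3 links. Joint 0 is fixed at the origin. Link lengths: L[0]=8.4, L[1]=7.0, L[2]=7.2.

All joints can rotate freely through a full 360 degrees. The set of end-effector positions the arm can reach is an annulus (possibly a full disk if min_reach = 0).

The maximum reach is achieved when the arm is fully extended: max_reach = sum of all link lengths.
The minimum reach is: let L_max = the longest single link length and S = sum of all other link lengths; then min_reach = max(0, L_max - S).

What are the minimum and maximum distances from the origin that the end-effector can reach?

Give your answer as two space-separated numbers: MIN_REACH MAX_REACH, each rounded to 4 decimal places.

Link lengths: [8.4, 7.0, 7.2]
max_reach = 8.4 + 7 + 7.2 = 22.6
L_max = max([8.4, 7.0, 7.2]) = 8.4
S (sum of others) = 22.6 - 8.4 = 14.2
min_reach = max(0, 8.4 - 14.2) = max(0, -5.8) = 0

Answer: 0.0000 22.6000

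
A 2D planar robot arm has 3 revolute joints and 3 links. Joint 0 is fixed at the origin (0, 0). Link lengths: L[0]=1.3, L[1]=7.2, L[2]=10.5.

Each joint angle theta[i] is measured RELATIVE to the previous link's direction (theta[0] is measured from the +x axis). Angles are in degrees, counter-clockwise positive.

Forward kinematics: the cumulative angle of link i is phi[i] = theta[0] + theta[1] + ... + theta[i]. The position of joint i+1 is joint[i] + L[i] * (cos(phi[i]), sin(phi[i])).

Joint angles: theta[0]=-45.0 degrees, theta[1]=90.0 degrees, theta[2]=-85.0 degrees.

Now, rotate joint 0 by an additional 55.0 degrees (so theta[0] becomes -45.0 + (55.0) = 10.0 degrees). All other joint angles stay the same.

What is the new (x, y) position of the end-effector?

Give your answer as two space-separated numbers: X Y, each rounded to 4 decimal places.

joint[0] = (0.0000, 0.0000)  (base)
link 0: phi[0] = 10 = 10 deg
  cos(10 deg) = 0.9848, sin(10 deg) = 0.1736
  joint[1] = (0.0000, 0.0000) + 1.3 * (0.9848, 0.1736) = (0.0000 + 1.2803, 0.0000 + 0.2257) = (1.2803, 0.2257)
link 1: phi[1] = 10 + 90 = 100 deg
  cos(100 deg) = -0.1736, sin(100 deg) = 0.9848
  joint[2] = (1.2803, 0.2257) + 7.2 * (-0.1736, 0.9848) = (1.2803 + -1.2503, 0.2257 + 7.0906) = (0.0300, 7.3164)
link 2: phi[2] = 10 + 90 + -85 = 15 deg
  cos(15 deg) = 0.9659, sin(15 deg) = 0.2588
  joint[3] = (0.0300, 7.3164) + 10.5 * (0.9659, 0.2588) = (0.0300 + 10.1422, 7.3164 + 2.7176) = (10.1722, 10.0340)
End effector: (10.1722, 10.0340)

Answer: 10.1722 10.0340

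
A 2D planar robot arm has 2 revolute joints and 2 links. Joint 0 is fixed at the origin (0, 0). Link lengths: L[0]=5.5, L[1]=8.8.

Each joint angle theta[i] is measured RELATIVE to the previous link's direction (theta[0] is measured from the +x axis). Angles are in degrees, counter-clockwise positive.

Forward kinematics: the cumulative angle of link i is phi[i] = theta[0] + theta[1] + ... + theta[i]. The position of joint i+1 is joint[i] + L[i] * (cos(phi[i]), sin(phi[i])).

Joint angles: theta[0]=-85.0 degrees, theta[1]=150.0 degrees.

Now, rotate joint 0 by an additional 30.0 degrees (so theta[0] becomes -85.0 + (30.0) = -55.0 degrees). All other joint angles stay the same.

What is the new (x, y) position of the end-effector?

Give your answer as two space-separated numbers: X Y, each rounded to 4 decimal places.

Answer: 2.3877 4.2612

Derivation:
joint[0] = (0.0000, 0.0000)  (base)
link 0: phi[0] = -55 = -55 deg
  cos(-55 deg) = 0.5736, sin(-55 deg) = -0.8192
  joint[1] = (0.0000, 0.0000) + 5.5 * (0.5736, -0.8192) = (0.0000 + 3.1547, 0.0000 + -4.5053) = (3.1547, -4.5053)
link 1: phi[1] = -55 + 150 = 95 deg
  cos(95 deg) = -0.0872, sin(95 deg) = 0.9962
  joint[2] = (3.1547, -4.5053) + 8.8 * (-0.0872, 0.9962) = (3.1547 + -0.7670, -4.5053 + 8.7665) = (2.3877, 4.2612)
End effector: (2.3877, 4.2612)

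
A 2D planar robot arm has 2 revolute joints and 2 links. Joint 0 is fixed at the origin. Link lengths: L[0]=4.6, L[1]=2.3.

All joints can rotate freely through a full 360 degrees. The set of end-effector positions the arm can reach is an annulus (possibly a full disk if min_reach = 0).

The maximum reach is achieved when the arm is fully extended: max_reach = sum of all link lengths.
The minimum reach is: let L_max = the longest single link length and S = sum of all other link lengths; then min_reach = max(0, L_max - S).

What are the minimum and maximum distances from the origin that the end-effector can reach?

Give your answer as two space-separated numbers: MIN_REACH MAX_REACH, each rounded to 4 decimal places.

Link lengths: [4.6, 2.3]
max_reach = 4.6 + 2.3 = 6.9
L_max = max([4.6, 2.3]) = 4.6
S (sum of others) = 6.9 - 4.6 = 2.3
min_reach = max(0, 4.6 - 2.3) = max(0, 2.3) = 2.3

Answer: 2.3000 6.9000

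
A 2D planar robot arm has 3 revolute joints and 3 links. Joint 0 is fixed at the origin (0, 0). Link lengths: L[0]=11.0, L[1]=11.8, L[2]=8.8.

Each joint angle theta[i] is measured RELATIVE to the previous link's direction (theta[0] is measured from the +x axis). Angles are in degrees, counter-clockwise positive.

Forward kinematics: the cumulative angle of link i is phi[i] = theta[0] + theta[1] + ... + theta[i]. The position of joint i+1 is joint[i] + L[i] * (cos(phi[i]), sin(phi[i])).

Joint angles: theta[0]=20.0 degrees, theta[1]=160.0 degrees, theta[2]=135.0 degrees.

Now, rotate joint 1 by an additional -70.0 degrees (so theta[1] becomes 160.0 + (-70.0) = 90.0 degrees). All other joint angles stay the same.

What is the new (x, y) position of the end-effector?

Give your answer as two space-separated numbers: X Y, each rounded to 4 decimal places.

joint[0] = (0.0000, 0.0000)  (base)
link 0: phi[0] = 20 = 20 deg
  cos(20 deg) = 0.9397, sin(20 deg) = 0.3420
  joint[1] = (0.0000, 0.0000) + 11 * (0.9397, 0.3420) = (0.0000 + 10.3366, 0.0000 + 3.7622) = (10.3366, 3.7622)
link 1: phi[1] = 20 + 90 = 110 deg
  cos(110 deg) = -0.3420, sin(110 deg) = 0.9397
  joint[2] = (10.3366, 3.7622) + 11.8 * (-0.3420, 0.9397) = (10.3366 + -4.0358, 3.7622 + 11.0884) = (6.3008, 14.8506)
link 2: phi[2] = 20 + 90 + 135 = 245 deg
  cos(245 deg) = -0.4226, sin(245 deg) = -0.9063
  joint[3] = (6.3008, 14.8506) + 8.8 * (-0.4226, -0.9063) = (6.3008 + -3.7190, 14.8506 + -7.9755) = (2.5817, 6.8751)
End effector: (2.5817, 6.8751)

Answer: 2.5817 6.8751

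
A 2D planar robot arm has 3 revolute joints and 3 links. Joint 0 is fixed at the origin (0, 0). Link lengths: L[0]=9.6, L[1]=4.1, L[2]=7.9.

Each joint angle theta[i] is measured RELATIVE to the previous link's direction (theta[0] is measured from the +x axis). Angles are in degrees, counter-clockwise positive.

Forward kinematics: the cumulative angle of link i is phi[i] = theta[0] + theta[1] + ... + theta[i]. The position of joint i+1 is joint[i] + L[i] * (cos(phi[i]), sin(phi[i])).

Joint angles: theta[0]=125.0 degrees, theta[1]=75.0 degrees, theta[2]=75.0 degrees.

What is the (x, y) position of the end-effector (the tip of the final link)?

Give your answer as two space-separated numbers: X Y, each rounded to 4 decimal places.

joint[0] = (0.0000, 0.0000)  (base)
link 0: phi[0] = 125 = 125 deg
  cos(125 deg) = -0.5736, sin(125 deg) = 0.8192
  joint[1] = (0.0000, 0.0000) + 9.6 * (-0.5736, 0.8192) = (0.0000 + -5.5063, 0.0000 + 7.8639) = (-5.5063, 7.8639)
link 1: phi[1] = 125 + 75 = 200 deg
  cos(200 deg) = -0.9397, sin(200 deg) = -0.3420
  joint[2] = (-5.5063, 7.8639) + 4.1 * (-0.9397, -0.3420) = (-5.5063 + -3.8527, 7.8639 + -1.4023) = (-9.3591, 6.4616)
link 2: phi[2] = 125 + 75 + 75 = 275 deg
  cos(275 deg) = 0.0872, sin(275 deg) = -0.9962
  joint[3] = (-9.3591, 6.4616) + 7.9 * (0.0872, -0.9962) = (-9.3591 + 0.6885, 6.4616 + -7.8699) = (-8.6705, -1.4084)
End effector: (-8.6705, -1.4084)

Answer: -8.6705 -1.4084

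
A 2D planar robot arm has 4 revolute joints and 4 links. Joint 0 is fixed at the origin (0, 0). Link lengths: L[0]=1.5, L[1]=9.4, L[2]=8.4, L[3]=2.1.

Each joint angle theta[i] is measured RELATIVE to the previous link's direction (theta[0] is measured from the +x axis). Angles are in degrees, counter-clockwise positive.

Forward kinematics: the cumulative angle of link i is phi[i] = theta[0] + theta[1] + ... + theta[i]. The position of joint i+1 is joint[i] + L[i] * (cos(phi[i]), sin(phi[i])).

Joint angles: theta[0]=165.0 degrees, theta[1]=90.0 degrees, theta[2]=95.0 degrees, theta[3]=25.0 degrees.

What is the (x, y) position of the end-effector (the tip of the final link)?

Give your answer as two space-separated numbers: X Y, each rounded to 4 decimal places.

joint[0] = (0.0000, 0.0000)  (base)
link 0: phi[0] = 165 = 165 deg
  cos(165 deg) = -0.9659, sin(165 deg) = 0.2588
  joint[1] = (0.0000, 0.0000) + 1.5 * (-0.9659, 0.2588) = (0.0000 + -1.4489, 0.0000 + 0.3882) = (-1.4489, 0.3882)
link 1: phi[1] = 165 + 90 = 255 deg
  cos(255 deg) = -0.2588, sin(255 deg) = -0.9659
  joint[2] = (-1.4489, 0.3882) + 9.4 * (-0.2588, -0.9659) = (-1.4489 + -2.4329, 0.3882 + -9.0797) = (-3.8818, -8.6915)
link 2: phi[2] = 165 + 90 + 95 = 350 deg
  cos(350 deg) = 0.9848, sin(350 deg) = -0.1736
  joint[3] = (-3.8818, -8.6915) + 8.4 * (0.9848, -0.1736) = (-3.8818 + 8.2724, -8.6915 + -1.4586) = (4.3906, -10.1501)
link 3: phi[3] = 165 + 90 + 95 + 25 = 375 deg
  cos(375 deg) = 0.9659, sin(375 deg) = 0.2588
  joint[4] = (4.3906, -10.1501) + 2.1 * (0.9659, 0.2588) = (4.3906 + 2.0284, -10.1501 + 0.5435) = (6.4190, -9.6066)
End effector: (6.4190, -9.6066)

Answer: 6.4190 -9.6066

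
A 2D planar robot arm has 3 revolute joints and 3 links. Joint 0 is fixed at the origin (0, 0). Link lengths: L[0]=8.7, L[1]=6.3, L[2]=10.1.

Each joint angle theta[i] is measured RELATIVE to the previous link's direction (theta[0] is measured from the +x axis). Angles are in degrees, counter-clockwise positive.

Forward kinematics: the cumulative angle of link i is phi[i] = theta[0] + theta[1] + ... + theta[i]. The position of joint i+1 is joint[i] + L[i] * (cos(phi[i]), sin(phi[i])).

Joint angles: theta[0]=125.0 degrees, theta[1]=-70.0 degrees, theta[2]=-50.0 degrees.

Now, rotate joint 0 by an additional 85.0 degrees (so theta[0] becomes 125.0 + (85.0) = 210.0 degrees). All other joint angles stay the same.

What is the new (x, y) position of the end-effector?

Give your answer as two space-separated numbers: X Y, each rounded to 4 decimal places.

joint[0] = (0.0000, 0.0000)  (base)
link 0: phi[0] = 210 = 210 deg
  cos(210 deg) = -0.8660, sin(210 deg) = -0.5000
  joint[1] = (0.0000, 0.0000) + 8.7 * (-0.8660, -0.5000) = (0.0000 + -7.5344, 0.0000 + -4.3500) = (-7.5344, -4.3500)
link 1: phi[1] = 210 + -70 = 140 deg
  cos(140 deg) = -0.7660, sin(140 deg) = 0.6428
  joint[2] = (-7.5344, -4.3500) + 6.3 * (-0.7660, 0.6428) = (-7.5344 + -4.8261, -4.3500 + 4.0496) = (-12.3605, -0.3004)
link 2: phi[2] = 210 + -70 + -50 = 90 deg
  cos(90 deg) = 0.0000, sin(90 deg) = 1.0000
  joint[3] = (-12.3605, -0.3004) + 10.1 * (0.0000, 1.0000) = (-12.3605 + 0.0000, -0.3004 + 10.1000) = (-12.3605, 9.7996)
End effector: (-12.3605, 9.7996)

Answer: -12.3605 9.7996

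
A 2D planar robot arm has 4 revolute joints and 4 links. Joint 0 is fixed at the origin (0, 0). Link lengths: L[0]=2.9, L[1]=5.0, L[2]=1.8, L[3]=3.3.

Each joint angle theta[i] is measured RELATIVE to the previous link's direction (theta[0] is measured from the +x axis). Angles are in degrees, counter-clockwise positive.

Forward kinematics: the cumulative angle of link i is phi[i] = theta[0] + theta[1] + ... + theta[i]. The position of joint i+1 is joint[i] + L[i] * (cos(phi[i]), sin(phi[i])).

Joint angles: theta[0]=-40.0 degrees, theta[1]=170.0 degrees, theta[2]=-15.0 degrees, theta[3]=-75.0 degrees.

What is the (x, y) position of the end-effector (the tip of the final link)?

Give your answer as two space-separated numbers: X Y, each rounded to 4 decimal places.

joint[0] = (0.0000, 0.0000)  (base)
link 0: phi[0] = -40 = -40 deg
  cos(-40 deg) = 0.7660, sin(-40 deg) = -0.6428
  joint[1] = (0.0000, 0.0000) + 2.9 * (0.7660, -0.6428) = (0.0000 + 2.2215, 0.0000 + -1.8641) = (2.2215, -1.8641)
link 1: phi[1] = -40 + 170 = 130 deg
  cos(130 deg) = -0.6428, sin(130 deg) = 0.7660
  joint[2] = (2.2215, -1.8641) + 5 * (-0.6428, 0.7660) = (2.2215 + -3.2139, -1.8641 + 3.8302) = (-0.9924, 1.9661)
link 2: phi[2] = -40 + 170 + -15 = 115 deg
  cos(115 deg) = -0.4226, sin(115 deg) = 0.9063
  joint[3] = (-0.9924, 1.9661) + 1.8 * (-0.4226, 0.9063) = (-0.9924 + -0.7607, 1.9661 + 1.6314) = (-1.7531, 3.5975)
link 3: phi[3] = -40 + 170 + -15 + -75 = 40 deg
  cos(40 deg) = 0.7660, sin(40 deg) = 0.6428
  joint[4] = (-1.7531, 3.5975) + 3.3 * (0.7660, 0.6428) = (-1.7531 + 2.5279, 3.5975 + 2.1212) = (0.7748, 5.7187)
End effector: (0.7748, 5.7187)

Answer: 0.7748 5.7187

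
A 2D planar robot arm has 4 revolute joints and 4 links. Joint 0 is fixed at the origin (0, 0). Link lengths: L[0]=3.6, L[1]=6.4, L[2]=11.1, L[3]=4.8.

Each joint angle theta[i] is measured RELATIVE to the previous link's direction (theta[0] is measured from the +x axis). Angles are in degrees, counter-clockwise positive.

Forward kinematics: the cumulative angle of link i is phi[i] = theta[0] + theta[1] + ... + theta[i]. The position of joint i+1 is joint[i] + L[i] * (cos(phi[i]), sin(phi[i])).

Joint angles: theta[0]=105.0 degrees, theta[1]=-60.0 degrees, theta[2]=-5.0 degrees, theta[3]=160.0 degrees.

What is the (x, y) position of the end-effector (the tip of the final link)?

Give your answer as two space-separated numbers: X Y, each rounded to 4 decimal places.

Answer: 7.5863 13.4961

Derivation:
joint[0] = (0.0000, 0.0000)  (base)
link 0: phi[0] = 105 = 105 deg
  cos(105 deg) = -0.2588, sin(105 deg) = 0.9659
  joint[1] = (0.0000, 0.0000) + 3.6 * (-0.2588, 0.9659) = (0.0000 + -0.9317, 0.0000 + 3.4773) = (-0.9317, 3.4773)
link 1: phi[1] = 105 + -60 = 45 deg
  cos(45 deg) = 0.7071, sin(45 deg) = 0.7071
  joint[2] = (-0.9317, 3.4773) + 6.4 * (0.7071, 0.7071) = (-0.9317 + 4.5255, 3.4773 + 4.5255) = (3.5937, 8.0028)
link 2: phi[2] = 105 + -60 + -5 = 40 deg
  cos(40 deg) = 0.7660, sin(40 deg) = 0.6428
  joint[3] = (3.5937, 8.0028) + 11.1 * (0.7660, 0.6428) = (3.5937 + 8.5031, 8.0028 + 7.1349) = (12.0968, 15.1378)
link 3: phi[3] = 105 + -60 + -5 + 160 = 200 deg
  cos(200 deg) = -0.9397, sin(200 deg) = -0.3420
  joint[4] = (12.0968, 15.1378) + 4.8 * (-0.9397, -0.3420) = (12.0968 + -4.5105, 15.1378 + -1.6417) = (7.5863, 13.4961)
End effector: (7.5863, 13.4961)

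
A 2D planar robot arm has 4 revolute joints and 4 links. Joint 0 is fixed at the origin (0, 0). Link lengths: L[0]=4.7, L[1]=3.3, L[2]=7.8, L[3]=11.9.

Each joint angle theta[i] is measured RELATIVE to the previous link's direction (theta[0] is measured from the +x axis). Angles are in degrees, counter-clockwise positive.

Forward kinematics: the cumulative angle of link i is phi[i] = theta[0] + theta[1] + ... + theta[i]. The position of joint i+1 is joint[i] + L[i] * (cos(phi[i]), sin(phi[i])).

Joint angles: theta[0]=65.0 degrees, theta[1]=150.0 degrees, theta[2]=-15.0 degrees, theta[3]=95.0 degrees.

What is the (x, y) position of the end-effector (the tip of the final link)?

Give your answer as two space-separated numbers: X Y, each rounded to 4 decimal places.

joint[0] = (0.0000, 0.0000)  (base)
link 0: phi[0] = 65 = 65 deg
  cos(65 deg) = 0.4226, sin(65 deg) = 0.9063
  joint[1] = (0.0000, 0.0000) + 4.7 * (0.4226, 0.9063) = (0.0000 + 1.9863, 0.0000 + 4.2596) = (1.9863, 4.2596)
link 1: phi[1] = 65 + 150 = 215 deg
  cos(215 deg) = -0.8192, sin(215 deg) = -0.5736
  joint[2] = (1.9863, 4.2596) + 3.3 * (-0.8192, -0.5736) = (1.9863 + -2.7032, 4.2596 + -1.8928) = (-0.7169, 2.3668)
link 2: phi[2] = 65 + 150 + -15 = 200 deg
  cos(200 deg) = -0.9397, sin(200 deg) = -0.3420
  joint[3] = (-0.7169, 2.3668) + 7.8 * (-0.9397, -0.3420) = (-0.7169 + -7.3296, 2.3668 + -2.6678) = (-8.0465, -0.3009)
link 3: phi[3] = 65 + 150 + -15 + 95 = 295 deg
  cos(295 deg) = 0.4226, sin(295 deg) = -0.9063
  joint[4] = (-8.0465, -0.3009) + 11.9 * (0.4226, -0.9063) = (-8.0465 + 5.0292, -0.3009 + -10.7851) = (-3.0173, -11.0860)
End effector: (-3.0173, -11.0860)

Answer: -3.0173 -11.0860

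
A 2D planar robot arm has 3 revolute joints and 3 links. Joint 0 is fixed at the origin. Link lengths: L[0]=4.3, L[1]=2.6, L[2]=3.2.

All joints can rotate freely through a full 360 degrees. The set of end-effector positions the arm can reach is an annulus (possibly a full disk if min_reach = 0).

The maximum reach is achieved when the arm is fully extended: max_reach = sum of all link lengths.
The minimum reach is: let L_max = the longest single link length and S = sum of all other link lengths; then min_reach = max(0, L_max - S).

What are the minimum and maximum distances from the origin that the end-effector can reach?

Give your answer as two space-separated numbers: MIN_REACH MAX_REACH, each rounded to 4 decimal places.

Answer: 0.0000 10.1000

Derivation:
Link lengths: [4.3, 2.6, 3.2]
max_reach = 4.3 + 2.6 + 3.2 = 10.1
L_max = max([4.3, 2.6, 3.2]) = 4.3
S (sum of others) = 10.1 - 4.3 = 5.8
min_reach = max(0, 4.3 - 5.8) = max(0, -1.5) = 0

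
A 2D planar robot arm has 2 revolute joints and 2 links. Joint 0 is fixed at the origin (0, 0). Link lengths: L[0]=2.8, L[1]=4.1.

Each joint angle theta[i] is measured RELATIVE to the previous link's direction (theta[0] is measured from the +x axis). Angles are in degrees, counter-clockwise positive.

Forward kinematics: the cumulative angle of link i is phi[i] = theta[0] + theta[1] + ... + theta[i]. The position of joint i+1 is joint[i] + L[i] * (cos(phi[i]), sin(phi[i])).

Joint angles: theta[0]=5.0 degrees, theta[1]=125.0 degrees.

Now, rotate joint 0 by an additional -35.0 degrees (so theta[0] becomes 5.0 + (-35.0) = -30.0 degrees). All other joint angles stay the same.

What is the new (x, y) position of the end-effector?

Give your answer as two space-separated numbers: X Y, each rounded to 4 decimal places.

joint[0] = (0.0000, 0.0000)  (base)
link 0: phi[0] = -30 = -30 deg
  cos(-30 deg) = 0.8660, sin(-30 deg) = -0.5000
  joint[1] = (0.0000, 0.0000) + 2.8 * (0.8660, -0.5000) = (0.0000 + 2.4249, 0.0000 + -1.4000) = (2.4249, -1.4000)
link 1: phi[1] = -30 + 125 = 95 deg
  cos(95 deg) = -0.0872, sin(95 deg) = 0.9962
  joint[2] = (2.4249, -1.4000) + 4.1 * (-0.0872, 0.9962) = (2.4249 + -0.3573, -1.4000 + 4.0844) = (2.0675, 2.6844)
End effector: (2.0675, 2.6844)

Answer: 2.0675 2.6844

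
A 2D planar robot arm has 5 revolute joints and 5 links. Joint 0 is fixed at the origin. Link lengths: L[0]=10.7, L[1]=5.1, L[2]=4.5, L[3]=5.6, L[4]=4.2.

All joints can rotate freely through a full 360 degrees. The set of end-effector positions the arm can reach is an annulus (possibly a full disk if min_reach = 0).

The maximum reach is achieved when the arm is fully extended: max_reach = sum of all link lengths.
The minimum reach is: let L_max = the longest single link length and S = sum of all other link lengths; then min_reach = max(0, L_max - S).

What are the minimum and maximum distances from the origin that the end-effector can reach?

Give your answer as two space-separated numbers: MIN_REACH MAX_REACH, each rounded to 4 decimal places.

Answer: 0.0000 30.1000

Derivation:
Link lengths: [10.7, 5.1, 4.5, 5.6, 4.2]
max_reach = 10.7 + 5.1 + 4.5 + 5.6 + 4.2 = 30.1
L_max = max([10.7, 5.1, 4.5, 5.6, 4.2]) = 10.7
S (sum of others) = 30.1 - 10.7 = 19.4
min_reach = max(0, 10.7 - 19.4) = max(0, -8.7) = 0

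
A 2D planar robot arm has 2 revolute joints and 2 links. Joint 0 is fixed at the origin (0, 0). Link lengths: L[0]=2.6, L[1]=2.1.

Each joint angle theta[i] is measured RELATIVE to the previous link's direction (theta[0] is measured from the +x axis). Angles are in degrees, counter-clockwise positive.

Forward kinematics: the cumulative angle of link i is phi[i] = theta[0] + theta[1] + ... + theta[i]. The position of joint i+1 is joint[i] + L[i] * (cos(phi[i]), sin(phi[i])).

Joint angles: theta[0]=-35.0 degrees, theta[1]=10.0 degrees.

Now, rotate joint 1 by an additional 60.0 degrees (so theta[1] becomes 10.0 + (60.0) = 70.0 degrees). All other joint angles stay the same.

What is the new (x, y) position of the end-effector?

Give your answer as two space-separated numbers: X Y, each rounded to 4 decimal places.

Answer: 3.8500 -0.2868

Derivation:
joint[0] = (0.0000, 0.0000)  (base)
link 0: phi[0] = -35 = -35 deg
  cos(-35 deg) = 0.8192, sin(-35 deg) = -0.5736
  joint[1] = (0.0000, 0.0000) + 2.6 * (0.8192, -0.5736) = (0.0000 + 2.1298, 0.0000 + -1.4913) = (2.1298, -1.4913)
link 1: phi[1] = -35 + 70 = 35 deg
  cos(35 deg) = 0.8192, sin(35 deg) = 0.5736
  joint[2] = (2.1298, -1.4913) + 2.1 * (0.8192, 0.5736) = (2.1298 + 1.7202, -1.4913 + 1.2045) = (3.8500, -0.2868)
End effector: (3.8500, -0.2868)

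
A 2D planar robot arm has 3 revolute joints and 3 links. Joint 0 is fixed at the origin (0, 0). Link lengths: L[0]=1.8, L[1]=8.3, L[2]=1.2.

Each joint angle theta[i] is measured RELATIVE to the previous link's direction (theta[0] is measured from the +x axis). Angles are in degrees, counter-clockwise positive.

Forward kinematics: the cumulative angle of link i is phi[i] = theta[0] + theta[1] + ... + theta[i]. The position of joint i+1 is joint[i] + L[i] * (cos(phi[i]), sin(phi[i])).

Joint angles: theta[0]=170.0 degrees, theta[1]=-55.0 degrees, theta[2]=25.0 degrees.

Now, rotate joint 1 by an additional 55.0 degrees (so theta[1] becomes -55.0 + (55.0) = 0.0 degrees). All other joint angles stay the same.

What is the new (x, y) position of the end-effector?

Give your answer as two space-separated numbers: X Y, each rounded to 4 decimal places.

Answer: -11.1057 1.4433

Derivation:
joint[0] = (0.0000, 0.0000)  (base)
link 0: phi[0] = 170 = 170 deg
  cos(170 deg) = -0.9848, sin(170 deg) = 0.1736
  joint[1] = (0.0000, 0.0000) + 1.8 * (-0.9848, 0.1736) = (0.0000 + -1.7727, 0.0000 + 0.3126) = (-1.7727, 0.3126)
link 1: phi[1] = 170 + 0 = 170 deg
  cos(170 deg) = -0.9848, sin(170 deg) = 0.1736
  joint[2] = (-1.7727, 0.3126) + 8.3 * (-0.9848, 0.1736) = (-1.7727 + -8.1739, 0.3126 + 1.4413) = (-9.9466, 1.7538)
link 2: phi[2] = 170 + 0 + 25 = 195 deg
  cos(195 deg) = -0.9659, sin(195 deg) = -0.2588
  joint[3] = (-9.9466, 1.7538) + 1.2 * (-0.9659, -0.2588) = (-9.9466 + -1.1591, 1.7538 + -0.3106) = (-11.1057, 1.4433)
End effector: (-11.1057, 1.4433)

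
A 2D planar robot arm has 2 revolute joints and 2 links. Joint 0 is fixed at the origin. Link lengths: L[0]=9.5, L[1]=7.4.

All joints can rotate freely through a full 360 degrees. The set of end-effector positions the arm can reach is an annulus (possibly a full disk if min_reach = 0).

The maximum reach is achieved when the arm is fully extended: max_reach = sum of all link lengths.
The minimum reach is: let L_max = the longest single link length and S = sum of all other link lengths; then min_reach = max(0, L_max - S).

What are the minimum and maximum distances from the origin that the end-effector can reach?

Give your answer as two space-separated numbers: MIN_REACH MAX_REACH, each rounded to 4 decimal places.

Link lengths: [9.5, 7.4]
max_reach = 9.5 + 7.4 = 16.9
L_max = max([9.5, 7.4]) = 9.5
S (sum of others) = 16.9 - 9.5 = 7.4
min_reach = max(0, 9.5 - 7.4) = max(0, 2.1) = 2.1

Answer: 2.1000 16.9000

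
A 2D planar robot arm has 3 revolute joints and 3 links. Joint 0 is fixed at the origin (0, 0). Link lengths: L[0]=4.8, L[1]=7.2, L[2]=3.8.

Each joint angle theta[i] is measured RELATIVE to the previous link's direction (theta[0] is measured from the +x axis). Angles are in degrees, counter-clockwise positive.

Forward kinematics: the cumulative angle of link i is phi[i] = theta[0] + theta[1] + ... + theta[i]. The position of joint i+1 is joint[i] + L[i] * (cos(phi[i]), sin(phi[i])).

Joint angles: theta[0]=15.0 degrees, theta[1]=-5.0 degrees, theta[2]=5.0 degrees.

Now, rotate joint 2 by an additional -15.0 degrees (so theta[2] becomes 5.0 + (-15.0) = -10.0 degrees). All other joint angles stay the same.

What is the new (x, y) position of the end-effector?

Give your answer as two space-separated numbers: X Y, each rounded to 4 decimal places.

joint[0] = (0.0000, 0.0000)  (base)
link 0: phi[0] = 15 = 15 deg
  cos(15 deg) = 0.9659, sin(15 deg) = 0.2588
  joint[1] = (0.0000, 0.0000) + 4.8 * (0.9659, 0.2588) = (0.0000 + 4.6364, 0.0000 + 1.2423) = (4.6364, 1.2423)
link 1: phi[1] = 15 + -5 = 10 deg
  cos(10 deg) = 0.9848, sin(10 deg) = 0.1736
  joint[2] = (4.6364, 1.2423) + 7.2 * (0.9848, 0.1736) = (4.6364 + 7.0906, 1.2423 + 1.2503) = (11.7271, 2.4926)
link 2: phi[2] = 15 + -5 + -10 = 0 deg
  cos(0 deg) = 1.0000, sin(0 deg) = 0.0000
  joint[3] = (11.7271, 2.4926) + 3.8 * (1.0000, 0.0000) = (11.7271 + 3.8000, 2.4926 + 0.0000) = (15.5271, 2.4926)
End effector: (15.5271, 2.4926)

Answer: 15.5271 2.4926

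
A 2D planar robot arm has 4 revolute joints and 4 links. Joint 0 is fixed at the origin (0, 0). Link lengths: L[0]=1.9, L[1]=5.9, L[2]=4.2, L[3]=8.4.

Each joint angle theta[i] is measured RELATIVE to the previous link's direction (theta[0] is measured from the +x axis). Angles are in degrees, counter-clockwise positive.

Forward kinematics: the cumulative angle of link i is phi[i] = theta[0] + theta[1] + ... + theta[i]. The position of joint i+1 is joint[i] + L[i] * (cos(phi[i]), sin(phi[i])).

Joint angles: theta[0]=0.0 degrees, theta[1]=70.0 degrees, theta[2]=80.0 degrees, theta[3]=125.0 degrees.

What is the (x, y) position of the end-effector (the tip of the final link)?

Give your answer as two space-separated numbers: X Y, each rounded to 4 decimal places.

Answer: 1.0127 -0.7238

Derivation:
joint[0] = (0.0000, 0.0000)  (base)
link 0: phi[0] = 0 = 0 deg
  cos(0 deg) = 1.0000, sin(0 deg) = 0.0000
  joint[1] = (0.0000, 0.0000) + 1.9 * (1.0000, 0.0000) = (0.0000 + 1.9000, 0.0000 + 0.0000) = (1.9000, 0.0000)
link 1: phi[1] = 0 + 70 = 70 deg
  cos(70 deg) = 0.3420, sin(70 deg) = 0.9397
  joint[2] = (1.9000, 0.0000) + 5.9 * (0.3420, 0.9397) = (1.9000 + 2.0179, 0.0000 + 5.5442) = (3.9179, 5.5442)
link 2: phi[2] = 0 + 70 + 80 = 150 deg
  cos(150 deg) = -0.8660, sin(150 deg) = 0.5000
  joint[3] = (3.9179, 5.5442) + 4.2 * (-0.8660, 0.5000) = (3.9179 + -3.6373, 5.5442 + 2.1000) = (0.2806, 7.6442)
link 3: phi[3] = 0 + 70 + 80 + 125 = 275 deg
  cos(275 deg) = 0.0872, sin(275 deg) = -0.9962
  joint[4] = (0.2806, 7.6442) + 8.4 * (0.0872, -0.9962) = (0.2806 + 0.7321, 7.6442 + -8.3680) = (1.0127, -0.7238)
End effector: (1.0127, -0.7238)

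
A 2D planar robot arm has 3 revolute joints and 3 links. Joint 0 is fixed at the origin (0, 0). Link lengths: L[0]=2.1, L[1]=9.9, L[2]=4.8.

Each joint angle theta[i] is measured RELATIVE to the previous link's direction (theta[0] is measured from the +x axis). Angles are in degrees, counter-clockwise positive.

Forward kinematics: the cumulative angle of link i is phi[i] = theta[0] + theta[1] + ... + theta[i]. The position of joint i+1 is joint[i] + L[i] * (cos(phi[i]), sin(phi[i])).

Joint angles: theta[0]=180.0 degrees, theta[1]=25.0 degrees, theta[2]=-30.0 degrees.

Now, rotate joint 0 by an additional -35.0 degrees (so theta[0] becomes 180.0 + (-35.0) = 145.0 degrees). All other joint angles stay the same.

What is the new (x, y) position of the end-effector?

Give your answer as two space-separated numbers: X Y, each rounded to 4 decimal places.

joint[0] = (0.0000, 0.0000)  (base)
link 0: phi[0] = 145 = 145 deg
  cos(145 deg) = -0.8192, sin(145 deg) = 0.5736
  joint[1] = (0.0000, 0.0000) + 2.1 * (-0.8192, 0.5736) = (0.0000 + -1.7202, 0.0000 + 1.2045) = (-1.7202, 1.2045)
link 1: phi[1] = 145 + 25 = 170 deg
  cos(170 deg) = -0.9848, sin(170 deg) = 0.1736
  joint[2] = (-1.7202, 1.2045) + 9.9 * (-0.9848, 0.1736) = (-1.7202 + -9.7496, 1.2045 + 1.7191) = (-11.4698, 2.9236)
link 2: phi[2] = 145 + 25 + -30 = 140 deg
  cos(140 deg) = -0.7660, sin(140 deg) = 0.6428
  joint[3] = (-11.4698, 2.9236) + 4.8 * (-0.7660, 0.6428) = (-11.4698 + -3.6770, 2.9236 + 3.0854) = (-15.1468, 6.0090)
End effector: (-15.1468, 6.0090)

Answer: -15.1468 6.0090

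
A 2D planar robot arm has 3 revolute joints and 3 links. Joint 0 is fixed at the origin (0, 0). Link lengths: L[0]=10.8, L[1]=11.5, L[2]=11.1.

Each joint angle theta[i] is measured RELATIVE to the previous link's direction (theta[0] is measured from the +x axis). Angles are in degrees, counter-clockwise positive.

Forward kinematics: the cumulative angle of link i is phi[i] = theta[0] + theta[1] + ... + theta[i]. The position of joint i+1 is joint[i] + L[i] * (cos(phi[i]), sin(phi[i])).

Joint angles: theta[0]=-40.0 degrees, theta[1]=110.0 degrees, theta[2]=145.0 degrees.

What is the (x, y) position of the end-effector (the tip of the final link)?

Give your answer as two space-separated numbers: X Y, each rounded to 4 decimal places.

joint[0] = (0.0000, 0.0000)  (base)
link 0: phi[0] = -40 = -40 deg
  cos(-40 deg) = 0.7660, sin(-40 deg) = -0.6428
  joint[1] = (0.0000, 0.0000) + 10.8 * (0.7660, -0.6428) = (0.0000 + 8.2733, 0.0000 + -6.9421) = (8.2733, -6.9421)
link 1: phi[1] = -40 + 110 = 70 deg
  cos(70 deg) = 0.3420, sin(70 deg) = 0.9397
  joint[2] = (8.2733, -6.9421) + 11.5 * (0.3420, 0.9397) = (8.2733 + 3.9332, -6.9421 + 10.8065) = (12.2065, 3.8644)
link 2: phi[2] = -40 + 110 + 145 = 215 deg
  cos(215 deg) = -0.8192, sin(215 deg) = -0.5736
  joint[3] = (12.2065, 3.8644) + 11.1 * (-0.8192, -0.5736) = (12.2065 + -9.0926, 3.8644 + -6.3667) = (3.1139, -2.5023)
End effector: (3.1139, -2.5023)

Answer: 3.1139 -2.5023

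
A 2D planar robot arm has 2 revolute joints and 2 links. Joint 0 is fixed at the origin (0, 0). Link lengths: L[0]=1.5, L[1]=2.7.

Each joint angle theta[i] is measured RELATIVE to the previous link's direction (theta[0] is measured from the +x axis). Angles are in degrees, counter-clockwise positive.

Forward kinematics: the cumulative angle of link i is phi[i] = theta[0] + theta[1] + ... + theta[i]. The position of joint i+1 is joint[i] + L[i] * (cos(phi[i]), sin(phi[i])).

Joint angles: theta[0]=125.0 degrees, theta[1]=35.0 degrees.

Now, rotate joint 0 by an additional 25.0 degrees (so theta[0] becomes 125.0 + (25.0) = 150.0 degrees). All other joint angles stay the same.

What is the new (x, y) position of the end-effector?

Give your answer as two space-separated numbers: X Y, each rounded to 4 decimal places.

Answer: -3.9888 0.5147

Derivation:
joint[0] = (0.0000, 0.0000)  (base)
link 0: phi[0] = 150 = 150 deg
  cos(150 deg) = -0.8660, sin(150 deg) = 0.5000
  joint[1] = (0.0000, 0.0000) + 1.5 * (-0.8660, 0.5000) = (0.0000 + -1.2990, 0.0000 + 0.7500) = (-1.2990, 0.7500)
link 1: phi[1] = 150 + 35 = 185 deg
  cos(185 deg) = -0.9962, sin(185 deg) = -0.0872
  joint[2] = (-1.2990, 0.7500) + 2.7 * (-0.9962, -0.0872) = (-1.2990 + -2.6897, 0.7500 + -0.2353) = (-3.9888, 0.5147)
End effector: (-3.9888, 0.5147)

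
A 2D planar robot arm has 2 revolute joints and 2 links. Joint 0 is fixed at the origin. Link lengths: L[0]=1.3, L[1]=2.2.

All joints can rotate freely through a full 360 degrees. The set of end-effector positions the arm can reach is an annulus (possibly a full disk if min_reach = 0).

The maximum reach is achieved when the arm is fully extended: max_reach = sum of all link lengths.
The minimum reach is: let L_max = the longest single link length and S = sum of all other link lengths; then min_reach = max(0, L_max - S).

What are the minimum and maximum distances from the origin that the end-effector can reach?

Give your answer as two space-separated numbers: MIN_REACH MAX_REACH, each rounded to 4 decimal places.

Answer: 0.9000 3.5000

Derivation:
Link lengths: [1.3, 2.2]
max_reach = 1.3 + 2.2 = 3.5
L_max = max([1.3, 2.2]) = 2.2
S (sum of others) = 3.5 - 2.2 = 1.3
min_reach = max(0, 2.2 - 1.3) = max(0, 0.9) = 0.9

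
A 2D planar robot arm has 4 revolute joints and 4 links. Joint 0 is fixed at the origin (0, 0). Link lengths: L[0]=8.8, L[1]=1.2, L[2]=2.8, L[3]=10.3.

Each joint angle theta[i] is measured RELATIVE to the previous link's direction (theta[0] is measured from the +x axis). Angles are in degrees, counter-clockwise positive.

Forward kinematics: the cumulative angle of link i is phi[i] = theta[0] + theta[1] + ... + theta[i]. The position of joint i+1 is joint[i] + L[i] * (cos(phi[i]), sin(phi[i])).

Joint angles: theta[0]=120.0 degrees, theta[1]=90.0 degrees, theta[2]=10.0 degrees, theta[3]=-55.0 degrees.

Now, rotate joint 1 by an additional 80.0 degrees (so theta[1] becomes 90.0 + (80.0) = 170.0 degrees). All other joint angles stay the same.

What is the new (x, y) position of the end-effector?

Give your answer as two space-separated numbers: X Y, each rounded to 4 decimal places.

joint[0] = (0.0000, 0.0000)  (base)
link 0: phi[0] = 120 = 120 deg
  cos(120 deg) = -0.5000, sin(120 deg) = 0.8660
  joint[1] = (0.0000, 0.0000) + 8.8 * (-0.5000, 0.8660) = (0.0000 + -4.4000, 0.0000 + 7.6210) = (-4.4000, 7.6210)
link 1: phi[1] = 120 + 170 = 290 deg
  cos(290 deg) = 0.3420, sin(290 deg) = -0.9397
  joint[2] = (-4.4000, 7.6210) + 1.2 * (0.3420, -0.9397) = (-4.4000 + 0.4104, 7.6210 + -1.1276) = (-3.9896, 6.4934)
link 2: phi[2] = 120 + 170 + 10 = 300 deg
  cos(300 deg) = 0.5000, sin(300 deg) = -0.8660
  joint[3] = (-3.9896, 6.4934) + 2.8 * (0.5000, -0.8660) = (-3.9896 + 1.4000, 6.4934 + -2.4249) = (-2.5896, 4.0685)
link 3: phi[3] = 120 + 170 + 10 + -55 = 245 deg
  cos(245 deg) = -0.4226, sin(245 deg) = -0.9063
  joint[4] = (-2.5896, 4.0685) + 10.3 * (-0.4226, -0.9063) = (-2.5896 + -4.3530, 4.0685 + -9.3350) = (-6.9425, -5.2664)
End effector: (-6.9425, -5.2664)

Answer: -6.9425 -5.2664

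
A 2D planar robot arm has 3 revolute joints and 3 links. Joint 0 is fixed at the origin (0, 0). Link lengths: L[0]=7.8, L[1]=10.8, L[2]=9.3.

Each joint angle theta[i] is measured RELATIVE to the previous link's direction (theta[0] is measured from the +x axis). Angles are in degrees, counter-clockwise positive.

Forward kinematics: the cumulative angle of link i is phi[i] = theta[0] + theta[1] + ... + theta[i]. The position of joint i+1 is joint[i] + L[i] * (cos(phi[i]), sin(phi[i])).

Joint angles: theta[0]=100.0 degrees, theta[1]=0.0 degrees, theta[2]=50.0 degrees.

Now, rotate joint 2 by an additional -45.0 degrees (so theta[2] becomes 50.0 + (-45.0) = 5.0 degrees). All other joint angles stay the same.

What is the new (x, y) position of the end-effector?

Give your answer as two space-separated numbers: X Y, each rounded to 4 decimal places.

joint[0] = (0.0000, 0.0000)  (base)
link 0: phi[0] = 100 = 100 deg
  cos(100 deg) = -0.1736, sin(100 deg) = 0.9848
  joint[1] = (0.0000, 0.0000) + 7.8 * (-0.1736, 0.9848) = (0.0000 + -1.3545, 0.0000 + 7.6815) = (-1.3545, 7.6815)
link 1: phi[1] = 100 + 0 = 100 deg
  cos(100 deg) = -0.1736, sin(100 deg) = 0.9848
  joint[2] = (-1.3545, 7.6815) + 10.8 * (-0.1736, 0.9848) = (-1.3545 + -1.8754, 7.6815 + 10.6359) = (-3.2299, 18.3174)
link 2: phi[2] = 100 + 0 + 5 = 105 deg
  cos(105 deg) = -0.2588, sin(105 deg) = 0.9659
  joint[3] = (-3.2299, 18.3174) + 9.3 * (-0.2588, 0.9659) = (-3.2299 + -2.4070, 18.3174 + 8.9831) = (-5.6369, 27.3005)
End effector: (-5.6369, 27.3005)

Answer: -5.6369 27.3005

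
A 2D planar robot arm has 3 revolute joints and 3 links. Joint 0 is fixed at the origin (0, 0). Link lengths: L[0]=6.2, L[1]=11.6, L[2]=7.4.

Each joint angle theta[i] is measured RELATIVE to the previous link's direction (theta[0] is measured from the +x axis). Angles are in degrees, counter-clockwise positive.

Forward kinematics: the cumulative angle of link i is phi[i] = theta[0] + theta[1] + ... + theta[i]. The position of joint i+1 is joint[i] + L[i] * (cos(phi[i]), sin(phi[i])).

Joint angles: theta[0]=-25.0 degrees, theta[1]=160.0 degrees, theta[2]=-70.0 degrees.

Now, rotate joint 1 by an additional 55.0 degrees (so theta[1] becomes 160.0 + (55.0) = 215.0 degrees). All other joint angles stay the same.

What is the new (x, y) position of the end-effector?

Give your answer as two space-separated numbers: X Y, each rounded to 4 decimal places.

Answer: -9.5047 1.7740

Derivation:
joint[0] = (0.0000, 0.0000)  (base)
link 0: phi[0] = -25 = -25 deg
  cos(-25 deg) = 0.9063, sin(-25 deg) = -0.4226
  joint[1] = (0.0000, 0.0000) + 6.2 * (0.9063, -0.4226) = (0.0000 + 5.6191, 0.0000 + -2.6202) = (5.6191, -2.6202)
link 1: phi[1] = -25 + 215 = 190 deg
  cos(190 deg) = -0.9848, sin(190 deg) = -0.1736
  joint[2] = (5.6191, -2.6202) + 11.6 * (-0.9848, -0.1736) = (5.6191 + -11.4238, -2.6202 + -2.0143) = (-5.8047, -4.6346)
link 2: phi[2] = -25 + 215 + -70 = 120 deg
  cos(120 deg) = -0.5000, sin(120 deg) = 0.8660
  joint[3] = (-5.8047, -4.6346) + 7.4 * (-0.5000, 0.8660) = (-5.8047 + -3.7000, -4.6346 + 6.4086) = (-9.5047, 1.7740)
End effector: (-9.5047, 1.7740)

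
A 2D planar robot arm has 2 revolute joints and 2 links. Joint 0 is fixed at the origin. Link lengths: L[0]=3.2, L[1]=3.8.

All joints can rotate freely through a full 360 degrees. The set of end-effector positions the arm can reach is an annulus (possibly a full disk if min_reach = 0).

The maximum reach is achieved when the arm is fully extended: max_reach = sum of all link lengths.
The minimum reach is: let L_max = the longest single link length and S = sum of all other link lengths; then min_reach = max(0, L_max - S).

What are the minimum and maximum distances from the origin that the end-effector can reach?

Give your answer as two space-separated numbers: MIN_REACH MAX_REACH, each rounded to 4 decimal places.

Link lengths: [3.2, 3.8]
max_reach = 3.2 + 3.8 = 7
L_max = max([3.2, 3.8]) = 3.8
S (sum of others) = 7 - 3.8 = 3.2
min_reach = max(0, 3.8 - 3.2) = max(0, 0.6) = 0.6

Answer: 0.6000 7.0000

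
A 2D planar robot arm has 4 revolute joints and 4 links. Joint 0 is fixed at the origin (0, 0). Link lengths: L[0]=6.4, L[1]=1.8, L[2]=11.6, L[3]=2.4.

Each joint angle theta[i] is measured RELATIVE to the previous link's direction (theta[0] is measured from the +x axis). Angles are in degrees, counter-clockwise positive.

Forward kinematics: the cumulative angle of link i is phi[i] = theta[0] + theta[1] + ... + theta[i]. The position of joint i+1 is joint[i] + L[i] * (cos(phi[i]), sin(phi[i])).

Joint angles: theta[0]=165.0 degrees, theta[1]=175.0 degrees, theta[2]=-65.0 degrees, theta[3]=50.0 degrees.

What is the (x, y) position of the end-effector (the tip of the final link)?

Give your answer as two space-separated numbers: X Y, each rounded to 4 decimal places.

Answer: -1.5135 -11.8916

Derivation:
joint[0] = (0.0000, 0.0000)  (base)
link 0: phi[0] = 165 = 165 deg
  cos(165 deg) = -0.9659, sin(165 deg) = 0.2588
  joint[1] = (0.0000, 0.0000) + 6.4 * (-0.9659, 0.2588) = (0.0000 + -6.1819, 0.0000 + 1.6564) = (-6.1819, 1.6564)
link 1: phi[1] = 165 + 175 = 340 deg
  cos(340 deg) = 0.9397, sin(340 deg) = -0.3420
  joint[2] = (-6.1819, 1.6564) + 1.8 * (0.9397, -0.3420) = (-6.1819 + 1.6914, 1.6564 + -0.6156) = (-4.4905, 1.0408)
link 2: phi[2] = 165 + 175 + -65 = 275 deg
  cos(275 deg) = 0.0872, sin(275 deg) = -0.9962
  joint[3] = (-4.4905, 1.0408) + 11.6 * (0.0872, -0.9962) = (-4.4905 + 1.0110, 1.0408 + -11.5559) = (-3.4795, -10.5151)
link 3: phi[3] = 165 + 175 + -65 + 50 = 325 deg
  cos(325 deg) = 0.8192, sin(325 deg) = -0.5736
  joint[4] = (-3.4795, -10.5151) + 2.4 * (0.8192, -0.5736) = (-3.4795 + 1.9660, -10.5151 + -1.3766) = (-1.5135, -11.8916)
End effector: (-1.5135, -11.8916)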